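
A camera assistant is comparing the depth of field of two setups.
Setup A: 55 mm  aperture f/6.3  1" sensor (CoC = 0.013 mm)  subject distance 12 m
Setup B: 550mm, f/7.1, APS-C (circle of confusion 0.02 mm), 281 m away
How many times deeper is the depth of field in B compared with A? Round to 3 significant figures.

Setup A: H = 55²/(6.3×0.013) + 55 ≈ 36990.3 mm; DoF = Df − Dn = 17735.8 − 9067.5 ≈ 8668.3 mm.
Setup B: H = 550²/(7.1×0.02) + 550 ≈ 2130831.7 mm; DoF = Df − Dn = 323602 − 248310 ≈ 75292 mm.
Ratio = 75292 / 8668.3 ≈ 8.69.

8.69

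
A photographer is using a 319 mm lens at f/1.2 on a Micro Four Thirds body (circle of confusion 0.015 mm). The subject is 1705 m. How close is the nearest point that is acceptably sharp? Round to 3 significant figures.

1310 m

Hyperfocal distance H = f²/(N·c) + f = 319²/(1.2 × 0.015) + 319 = 101761/0.018 + 319 ≈ 5653707.9 mm ≈ 5654 m.
Near limit Dn = s·(H − f)/(H + s − 2f) = 1705000 × (5653707.9 − 319) / (5653707.9 + 1705000 − 2 × 319) = 1705000 × 5653388.9 / 7358069.9 ≈ 1309994 mm ≈ 1310 m.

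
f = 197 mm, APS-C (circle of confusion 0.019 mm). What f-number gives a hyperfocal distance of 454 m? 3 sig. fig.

Rearrange H = f²/(N·c) + f for N: N = f² / ((H − f)·c).
N = 197² / ((454000 − 197) × 0.019) = 38809 / 8622 ≈ 4.50.

f/4.50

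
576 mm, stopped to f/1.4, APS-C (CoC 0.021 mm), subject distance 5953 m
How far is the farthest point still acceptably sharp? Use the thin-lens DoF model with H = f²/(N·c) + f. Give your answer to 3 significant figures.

12600 m

Hyperfocal distance H = f²/(N·c) + f = 576²/(1.4 × 0.021) + 576 = 331776/0.0294 + 576 ≈ 11285474.0 mm ≈ 11285 m.
Far limit Df = s·(H − f)/(H − s) = 5953000 × (11285474.0 − 576) / (11285474.0 − 5953000) = 5953000 × 11284898.0 / 5332474.0 ≈ 12598092 mm ≈ 12600 m.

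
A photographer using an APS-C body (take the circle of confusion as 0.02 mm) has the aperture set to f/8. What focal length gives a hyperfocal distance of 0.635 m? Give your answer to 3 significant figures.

From H = f²/(N·c) + f, with f ≪ H: f ≈ √(H·N·c) = √(635 × 8 × 0.02) = √101.60 ≈ 10.08 mm.
Exact: f² + N·c·f − N·c·H = 0 ⇒ f = (−N·c + √((N·c)² + 4·N·c·H))/2 = (−0.16 + √406.43)/2 ≈ 10.000 mm ≈ 10.0 mm.

10.0 mm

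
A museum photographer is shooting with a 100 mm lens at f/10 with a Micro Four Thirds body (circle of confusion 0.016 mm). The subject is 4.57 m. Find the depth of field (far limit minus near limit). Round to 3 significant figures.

Hyperfocal distance H = f²/(N·c) + f = 100²/(10 × 0.016) + 100 = 10000/0.16 + 100 ≈ 62600.0 mm ≈ 62.60 m.
Near limit Dn = s·(H − f)/(H + s − 2f) = 4570 × (62600.0 − 100) / (62600.0 + 4570 − 2 × 100) = 4570 × 62500.0 / 66970.0 ≈ 4264.97 mm.
Far limit Df = s·(H − f)/(H − s) = 4570 × (62600.0 − 100) / (62600.0 − 4570) = 4570 × 62500.0 / 58030.0 ≈ 4922.02 mm.
Depth of field = Df − Dn = 4922.02 − 4264.97 ≈ 657.05 mm ≈ 0.657 m.

0.657 m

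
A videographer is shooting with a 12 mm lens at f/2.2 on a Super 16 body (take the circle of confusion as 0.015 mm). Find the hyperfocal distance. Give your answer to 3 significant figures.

4.38 m

Hyperfocal distance H = f²/(N·c) + f = 12²/(2.2 × 0.015) + 12 = 144/0.033 + 12 ≈ 4375.6 mm ≈ 4.38 m.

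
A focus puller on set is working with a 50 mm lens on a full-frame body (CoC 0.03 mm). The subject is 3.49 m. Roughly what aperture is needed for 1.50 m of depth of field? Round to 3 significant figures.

f/4.99

Write h = H − f = f²/(N·c). The thin-lens limits are Dn = s·h/(h + (s−f)) and Df = s·h/(h − (s−f)), so DoF = Df − Dn = 2·s·(s−f)·h / (h² − (s−f)²).
That is a quadratic in h: DoF·h² − 2·s·(s−f)·h − DoF·(s−f)² = 0 ⇒ h = (s−f)·(s + √(s² + DoF²)) / DoF = 3440 × (3490 + √(3490² + 1500²)) / 1500 = 3440 × (3490 + 3798.70) / 1500 ≈ 16715 mm.
Then N = f²/(c·h) = 50² / (0.03 × 16715) = 2500 / 501.46 ≈ 4.99.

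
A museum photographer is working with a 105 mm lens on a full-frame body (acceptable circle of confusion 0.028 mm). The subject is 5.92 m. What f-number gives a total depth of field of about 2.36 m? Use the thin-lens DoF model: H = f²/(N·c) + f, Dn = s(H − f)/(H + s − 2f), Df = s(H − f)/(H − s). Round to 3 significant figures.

f/13

Write h = H − f = f²/(N·c). The thin-lens limits are Dn = s·h/(h + (s−f)) and Df = s·h/(h − (s−f)), so DoF = Df − Dn = 2·s·(s−f)·h / (h² − (s−f)²).
That is a quadratic in h: DoF·h² − 2·s·(s−f)·h − DoF·(s−f)² = 0 ⇒ h = (s−f)·(s + √(s² + DoF²)) / DoF = 5815 × (5920 + √(5920² + 2360²)) / 2360 = 5815 × (5920 + 6373.07) / 2360 ≈ 30290 mm.
Then N = f²/(c·h) = 105² / (0.028 × 30290) = 11025 / 848.12 ≈ 13.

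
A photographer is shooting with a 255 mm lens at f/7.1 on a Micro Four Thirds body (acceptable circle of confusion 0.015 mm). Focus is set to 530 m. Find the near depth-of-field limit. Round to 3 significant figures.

Hyperfocal distance H = f²/(N·c) + f = 255²/(7.1 × 0.015) + 255 = 65025/0.1065 + 255 ≈ 610818.4 mm ≈ 610.8 m.
Near limit Dn = s·(H − f)/(H + s − 2f) = 530000 × (610818.4 − 255) / (610818.4 + 530000 − 2 × 255) = 530000 × 610563.4 / 1140308.4 ≈ 283782 mm ≈ 284 m.

284 m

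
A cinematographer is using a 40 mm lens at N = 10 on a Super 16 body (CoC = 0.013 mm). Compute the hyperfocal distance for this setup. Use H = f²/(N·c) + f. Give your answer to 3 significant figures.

Hyperfocal distance H = f²/(N·c) + f = 40²/(10 × 0.013) + 40 = 1600/0.13 + 40 ≈ 12347.7 mm ≈ 12.3 m.

12.3 m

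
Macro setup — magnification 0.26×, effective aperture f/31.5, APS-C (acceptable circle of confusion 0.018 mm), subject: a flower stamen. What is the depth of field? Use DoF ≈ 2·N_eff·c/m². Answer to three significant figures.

16.8 mm

At magnification m, DoF ≈ 2·N_eff·c/m² = 2 × 31.5 × 0.018 / 0.26² = 1.134 / 0.0676 ≈ 16.8 mm.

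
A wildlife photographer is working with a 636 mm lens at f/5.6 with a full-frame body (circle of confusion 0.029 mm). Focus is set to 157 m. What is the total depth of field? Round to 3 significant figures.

Hyperfocal distance H = f²/(N·c) + f = 636²/(5.6 × 0.029) + 636 = 404496/0.1624 + 636 ≈ 2491374.9 mm ≈ 2491 m.
Near limit Dn = s·(H − f)/(H + s − 2f) = 157000 × (2491374.9 − 636) / (2491374.9 + 157000 − 2 × 636) = 157000 × 2490738.9 / 2647102.9 ≈ 147726 mm.
Far limit Df = s·(H − f)/(H − s) = 157000 × (2491374.9 − 636) / (2491374.9 − 157000) = 157000 × 2490738.9 / 2334374.9 ≈ 167516 mm.
Depth of field = Df − Dn = 167516 − 147726 ≈ 19790 mm ≈ 19.8 m.

19.8 m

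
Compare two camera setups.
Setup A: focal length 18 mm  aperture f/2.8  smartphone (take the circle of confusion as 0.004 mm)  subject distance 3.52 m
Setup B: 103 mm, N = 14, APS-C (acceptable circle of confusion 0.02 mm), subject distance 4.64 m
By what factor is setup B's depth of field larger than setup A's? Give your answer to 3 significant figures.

1.30

Setup A: H = 18²/(2.8×0.004) + 18 ≈ 28946.6 mm; DoF = Df − Dn = 4004.81 − 3139.89 ≈ 864.92 mm.
Setup B: H = 103²/(14×0.02) + 103 ≈ 37992.3 mm; DoF = Df − Dn = 5271.2 − 4143.8 ≈ 1127.4 mm.
Ratio = 1127.4 / 864.92 ≈ 1.30.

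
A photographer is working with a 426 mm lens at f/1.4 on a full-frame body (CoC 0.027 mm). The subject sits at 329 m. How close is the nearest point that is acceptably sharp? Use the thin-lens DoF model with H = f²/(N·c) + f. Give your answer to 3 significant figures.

308 m

Hyperfocal distance H = f²/(N·c) + f = 426²/(1.4 × 0.027) + 426 = 181476/0.0378 + 426 ≈ 4801378.4 mm ≈ 4801 m.
Near limit Dn = s·(H − f)/(H + s − 2f) = 329000 × (4801378.4 − 426) / (4801378.4 + 329000 − 2 × 426) = 329000 × 4800952.4 / 5129526.4 ≈ 307926 mm ≈ 308 m.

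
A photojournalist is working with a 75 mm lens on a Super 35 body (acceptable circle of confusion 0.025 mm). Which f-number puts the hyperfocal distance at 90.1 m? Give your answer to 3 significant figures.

Rearrange H = f²/(N·c) + f for N: N = f² / ((H − f)·c).
N = 75² / ((90100 − 75) × 0.025) = 5625 / 2251 ≈ 2.50.

f/2.50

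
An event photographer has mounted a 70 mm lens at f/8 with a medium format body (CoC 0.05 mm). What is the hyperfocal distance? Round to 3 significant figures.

Hyperfocal distance H = f²/(N·c) + f = 70²/(8 × 0.05) + 70 = 4900/0.4 + 70 ≈ 12320.0 mm ≈ 12.3 m.

12.3 m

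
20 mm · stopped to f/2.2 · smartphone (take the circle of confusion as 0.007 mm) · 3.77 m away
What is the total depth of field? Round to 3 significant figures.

1.11 m

Hyperfocal distance H = f²/(N·c) + f = 20²/(2.2 × 0.007) + 20 = 400/0.0154 + 20 ≈ 25994.0 mm ≈ 25.99 m.
Near limit Dn = s·(H − f)/(H + s − 2f) = 3770 × (25994.0 − 20) / (25994.0 + 3770 − 2 × 20) = 3770 × 25974.0 / 29724.0 ≈ 3294.4 mm.
Far limit Df = s·(H − f)/(H − s) = 3770 × (25994.0 − 20) / (25994.0 − 3770) = 3770 × 25974.0 / 22224.0 ≈ 4406.1 mm.
Depth of field = Df − Dn = 4406.1 − 3294.4 ≈ 1111.7 mm ≈ 1.11 m.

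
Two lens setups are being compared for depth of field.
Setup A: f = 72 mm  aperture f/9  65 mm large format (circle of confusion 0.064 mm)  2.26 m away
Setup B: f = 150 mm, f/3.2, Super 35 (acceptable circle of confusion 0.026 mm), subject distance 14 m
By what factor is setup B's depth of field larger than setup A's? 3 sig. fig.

1.23

Setup A: H = 72²/(9×0.064) + 72 ≈ 9072.0 mm; DoF = Df − Dn = 2985.9 − 1818.0 ≈ 1167.9 mm.
Setup B: H = 150²/(3.2×0.026) + 150 ≈ 270582.7 mm; DoF = Df − Dn = 14755.7 − 13317.9 ≈ 1437.8 mm.
Ratio = 1437.8 / 1167.9 ≈ 1.23.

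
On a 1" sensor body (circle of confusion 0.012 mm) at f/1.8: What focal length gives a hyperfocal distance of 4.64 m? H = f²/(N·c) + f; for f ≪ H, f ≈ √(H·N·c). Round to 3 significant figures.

From H = f²/(N·c) + f, with f ≪ H: f ≈ √(H·N·c) = √(4640 × 1.8 × 0.012) = √100.22 ≈ 10.01 mm.
The +f correction barely moves this — solving exactly, f² + N·c·f − N·c·H = 0 ⇒ f = (−N·c + √((N·c)² + 4·N·c·H))/2 = (−0.0216 + √400.90)/2 ≈ 10.000 mm, so f ≈ 10.0 mm.

10.0 mm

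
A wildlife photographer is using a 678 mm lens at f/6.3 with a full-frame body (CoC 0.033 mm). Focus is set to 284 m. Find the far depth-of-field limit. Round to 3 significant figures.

Hyperfocal distance H = f²/(N·c) + f = 678²/(6.3 × 0.033) + 678 = 459684/0.2079 + 678 ≈ 2211760.3 mm ≈ 2212 m.
Far limit Df = s·(H − f)/(H − s) = 284000 × (2211760.3 − 678) / (2211760.3 − 284000) = 284000 × 2211082.3 / 1927760.3 ≈ 325739 mm ≈ 326 m.

326 m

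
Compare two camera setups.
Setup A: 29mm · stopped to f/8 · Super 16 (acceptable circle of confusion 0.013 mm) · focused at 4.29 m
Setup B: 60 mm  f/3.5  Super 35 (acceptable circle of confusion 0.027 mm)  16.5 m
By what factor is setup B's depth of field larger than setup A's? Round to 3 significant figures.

2.80

Setup A: H = 29²/(8×0.013) + 29 ≈ 8115.5 mm; DoF = Df − Dn = 9068.3 − 2809.6 ≈ 6258.7 mm.
Setup B: H = 60²/(3.5×0.027) + 60 ≈ 38155.2 mm; DoF = Df − Dn = 29026 − 11526 ≈ 17500 mm.
Ratio = 17500 / 6258.7 ≈ 2.80.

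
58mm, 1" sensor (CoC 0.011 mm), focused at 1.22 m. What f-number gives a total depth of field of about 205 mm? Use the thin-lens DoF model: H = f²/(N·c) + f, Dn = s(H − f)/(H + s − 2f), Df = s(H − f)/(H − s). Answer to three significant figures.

f/22

Write h = H − f = f²/(N·c). The thin-lens limits are Dn = s·h/(h + (s−f)) and Df = s·h/(h − (s−f)), so DoF = Df − Dn = 2·s·(s−f)·h / (h² − (s−f)²).
That is a quadratic in h: DoF·h² − 2·s·(s−f)·h − DoF·(s−f)² = 0 ⇒ h = (s−f)·(s + √(s² + DoF²)) / DoF = 1162 × (1220 + √(1220² + 205²)) / 205 = 1162 × (1220 + 1237.10) / 205 ≈ 13928 mm.
Then N = f²/(c·h) = 58² / (0.011 × 13928) = 3364 / 153.20 ≈ 22.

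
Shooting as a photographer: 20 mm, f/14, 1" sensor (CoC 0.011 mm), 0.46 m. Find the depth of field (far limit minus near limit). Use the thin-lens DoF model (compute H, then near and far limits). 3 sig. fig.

160 mm

Hyperfocal distance H = f²/(N·c) + f = 20²/(14 × 0.011) + 20 = 400/0.154 + 20 ≈ 2617.4 mm ≈ 2.617 m.
Near limit Dn = s·(H − f)/(H + s − 2f) = 460 × (2617.4 − 20) / (2617.4 + 460 − 2 × 20) = 460 × 2597.4 / 3037.4 ≈ 393.36 mm.
Far limit Df = s·(H − f)/(H − s) = 460 × (2617.4 − 20) / (2617.4 − 460) = 460 × 2597.4 / 2157.4 ≈ 553.82 mm.
Depth of field = Df − Dn = 553.82 − 393.36 ≈ 160.46 mm.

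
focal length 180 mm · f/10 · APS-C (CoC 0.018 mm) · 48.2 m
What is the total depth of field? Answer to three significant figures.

Hyperfocal distance H = f²/(N·c) + f = 180²/(10 × 0.018) + 180 = 32400/0.18 + 180 ≈ 180180.0 mm ≈ 180.2 m.
Near limit Dn = s·(H − f)/(H + s − 2f) = 48200 × (180180.0 − 180) / (180180.0 + 48200 − 2 × 180) = 48200 × 180000.0 / 228020.0 ≈ 38049 mm.
Far limit Df = s·(H − f)/(H − s) = 48200 × (180180.0 − 180) / (180180.0 − 48200) = 48200 × 180000.0 / 131980.0 ≈ 65737 mm.
Depth of field = Df − Dn = 65737 − 38049 ≈ 27688 mm ≈ 27.7 m.

27.7 m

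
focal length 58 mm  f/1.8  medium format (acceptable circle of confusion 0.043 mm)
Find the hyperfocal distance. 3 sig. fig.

43.5 m

Hyperfocal distance H = f²/(N·c) + f = 58²/(1.8 × 0.043) + 58 = 3364/0.0774 + 58 ≈ 43520.5 mm ≈ 43.5 m.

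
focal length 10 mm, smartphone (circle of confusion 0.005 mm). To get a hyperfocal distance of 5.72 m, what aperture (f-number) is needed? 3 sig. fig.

f/3.50

Rearrange H = f²/(N·c) + f for N: N = f² / ((H − f)·c).
N = 10² / ((5720 − 10) × 0.005) = 100 / 28.55 ≈ 3.50.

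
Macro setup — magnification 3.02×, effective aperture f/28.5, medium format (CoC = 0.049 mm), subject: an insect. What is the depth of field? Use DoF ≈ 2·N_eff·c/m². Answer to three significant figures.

At magnification m, DoF ≈ 2·N_eff·c/m² = 2 × 28.5 × 0.049 / 3.02² = 2.793 / 9.12 ≈ 0.306 mm.

0.306 mm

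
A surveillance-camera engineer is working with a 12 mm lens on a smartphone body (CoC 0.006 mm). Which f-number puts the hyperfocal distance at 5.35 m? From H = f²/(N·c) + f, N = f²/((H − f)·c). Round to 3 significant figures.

f/4.50

Rearrange H = f²/(N·c) + f for N: N = f² / ((H − f)·c).
N = 12² / ((5350 − 12) × 0.006) = 144 / 32.03 ≈ 4.50.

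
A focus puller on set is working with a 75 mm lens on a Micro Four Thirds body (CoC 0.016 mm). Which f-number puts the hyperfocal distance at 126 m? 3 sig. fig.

f/2.79

Rearrange H = f²/(N·c) + f for N: N = f² / ((H − f)·c).
N = 75² / ((126000 − 75) × 0.016) = 5625 / 2015 ≈ 2.79.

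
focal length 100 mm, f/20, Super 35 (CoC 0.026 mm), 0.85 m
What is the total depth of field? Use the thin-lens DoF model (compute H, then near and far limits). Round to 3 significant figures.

66.4 mm

Hyperfocal distance H = f²/(N·c) + f = 100²/(20 × 0.026) + 100 = 10000/0.52 + 100 ≈ 19330.8 mm ≈ 19.33 m.
Near limit Dn = s·(H − f)/(H + s − 2f) = 850 × (19330.8 − 100) / (19330.8 + 850 − 2 × 100) = 850 × 19230.8 / 19980.8 ≈ 818.094 mm.
Far limit Df = s·(H − f)/(H − s) = 850 × (19330.8 − 100) / (19330.8 − 850) = 850 × 19230.8 / 18480.8 ≈ 884.495 mm.
Depth of field = Df − Dn = 884.495 − 818.094 ≈ 66.401 mm.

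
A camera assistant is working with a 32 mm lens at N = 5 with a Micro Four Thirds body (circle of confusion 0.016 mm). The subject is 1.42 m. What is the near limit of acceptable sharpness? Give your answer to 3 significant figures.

1.28 m

Hyperfocal distance H = f²/(N·c) + f = 32²/(5 × 0.016) + 32 = 1024/0.08 + 32 ≈ 12832.0 mm ≈ 12.83 m.
Near limit Dn = s·(H − f)/(H + s − 2f) = 1420 × (12832.0 − 32) / (12832.0 + 1420 − 2 × 32) = 1420 × 12800.0 / 14188.0 ≈ 1281.1 mm ≈ 1.28 m.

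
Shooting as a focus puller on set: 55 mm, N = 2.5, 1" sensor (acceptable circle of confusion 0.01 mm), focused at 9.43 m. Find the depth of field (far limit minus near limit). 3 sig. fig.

1.47 m

Hyperfocal distance H = f²/(N·c) + f = 55²/(2.5 × 0.01) + 55 = 3025/0.025 + 55 ≈ 121055.0 mm ≈ 121.1 m.
Near limit Dn = s·(H − f)/(H + s − 2f) = 9430 × (121055.0 − 55) / (121055.0 + 9430 − 2 × 55) = 9430 × 121000.0 / 130375.0 ≈ 8751.9 mm.
Far limit Df = s·(H − f)/(H − s) = 9430 × (121055.0 − 55) / (121055.0 − 9430) = 9430 × 121000.0 / 111625.0 ≈ 10222.0 mm.
Depth of field = Df − Dn = 10222.0 − 8751.9 ≈ 1470.1 mm ≈ 1.47 m.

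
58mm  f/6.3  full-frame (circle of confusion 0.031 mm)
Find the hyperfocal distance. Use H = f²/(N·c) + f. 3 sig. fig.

17.3 m

Hyperfocal distance H = f²/(N·c) + f = 58²/(6.3 × 0.031) + 58 = 3364/0.1953 + 58 ≈ 17282.8 mm ≈ 17.3 m.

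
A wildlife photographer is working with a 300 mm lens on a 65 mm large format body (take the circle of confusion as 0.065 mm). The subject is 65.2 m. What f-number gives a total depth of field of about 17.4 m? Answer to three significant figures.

Write h = H − f = f²/(N·c). The thin-lens limits are Dn = s·h/(h + (s−f)) and Df = s·h/(h − (s−f)), so DoF = Df − Dn = 2·s·(s−f)·h / (h² − (s−f)²).
That is a quadratic in h: DoF·h² − 2·s·(s−f)·h − DoF·(s−f)² = 0 ⇒ h = (s−f)·(s + √(s² + DoF²)) / DoF = 64900 × (65200 + √(65200² + 17400²)) / 17400 = 64900 × (65200 + 67481.8) / 17400 ≈ 494888 mm.
Then N = f²/(c·h) = 300² / (0.065 × 494888) = 90000 / 32168 ≈ 2.80.

f/2.80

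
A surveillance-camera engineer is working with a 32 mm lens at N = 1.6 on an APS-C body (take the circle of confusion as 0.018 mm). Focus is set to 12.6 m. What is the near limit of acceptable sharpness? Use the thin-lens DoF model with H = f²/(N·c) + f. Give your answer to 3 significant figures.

9.31 m

Hyperfocal distance H = f²/(N·c) + f = 32²/(1.6 × 0.018) + 32 = 1024/0.0288 + 32 ≈ 35587.6 mm ≈ 35.59 m.
Near limit Dn = s·(H − f)/(H + s − 2f) = 12600 × (35587.6 − 32) / (35587.6 + 12600 − 2 × 32) = 12600 × 35555.6 / 48123.6 ≈ 9309.4 mm ≈ 9.31 m.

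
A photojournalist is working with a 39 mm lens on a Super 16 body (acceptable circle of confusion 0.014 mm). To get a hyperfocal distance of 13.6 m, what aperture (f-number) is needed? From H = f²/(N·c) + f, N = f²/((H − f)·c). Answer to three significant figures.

Rearrange H = f²/(N·c) + f for N: N = f² / ((H − f)·c).
N = 39² / ((13600 − 39) × 0.014) = 1521 / 189.9 ≈ 8.01.

f/8.01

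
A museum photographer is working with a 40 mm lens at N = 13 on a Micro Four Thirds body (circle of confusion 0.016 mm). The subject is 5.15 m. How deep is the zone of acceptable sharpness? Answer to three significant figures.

Hyperfocal distance H = f²/(N·c) + f = 40²/(13 × 0.016) + 40 = 1600/0.208 + 40 ≈ 7732.3 mm ≈ 7.732 m.
Near limit Dn = s·(H − f)/(H + s − 2f) = 5150 × (7732.3 − 40) / (7732.3 + 5150 − 2 × 40) = 5150 × 7692.3 / 12802.3 ≈ 3094 mm.
Far limit Df = s·(H − f)/(H − s) = 5150 × (7732.3 − 40) / (7732.3 − 5150) = 5150 × 7692.3 / 2582.3 ≈ 15341 mm.
Depth of field = Df − Dn = 15341 − 3094 ≈ 12247 mm ≈ 12.2 m.

12.2 m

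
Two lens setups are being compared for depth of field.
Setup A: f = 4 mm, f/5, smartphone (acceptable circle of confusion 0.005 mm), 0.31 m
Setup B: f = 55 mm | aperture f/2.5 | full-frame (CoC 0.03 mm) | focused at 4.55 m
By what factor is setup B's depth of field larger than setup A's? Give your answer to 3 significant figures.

Setup A: H = 4²/(5×0.005) + 4 ≈ 644.0 mm; DoF = Df − Dn = 594.01 − 209.73 ≈ 384.28 mm.
Setup B: H = 55²/(2.5×0.03) + 55 ≈ 40388.3 mm; DoF = Df − Dn = 5120.7 − 4093.8 ≈ 1026.9 mm.
Ratio = 1026.9 / 384.28 ≈ 2.67.

2.67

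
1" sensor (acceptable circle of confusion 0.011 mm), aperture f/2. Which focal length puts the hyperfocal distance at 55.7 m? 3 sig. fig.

From H = f²/(N·c) + f, with f ≪ H: f ≈ √(H·N·c) = √(55700 × 2 × 0.011) = √1225.4 ≈ 35.01 mm.
The +f correction barely moves this — solving exactly, f² + N·c·f − N·c·H = 0 ⇒ f = (−N·c + √((N·c)² + 4·N·c·H))/2 = (−0.022 + √4901.6)/2 ≈ 34.995 mm, so f ≈ 35.0 mm.

35.0 mm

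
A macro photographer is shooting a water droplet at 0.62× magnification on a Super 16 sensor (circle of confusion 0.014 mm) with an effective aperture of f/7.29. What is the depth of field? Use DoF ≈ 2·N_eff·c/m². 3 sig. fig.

0.531 mm

At magnification m, DoF ≈ 2·N_eff·c/m² = 2 × 7.29 × 0.014 / 0.62² = 0.2041 / 0.3844 ≈ 0.531 mm.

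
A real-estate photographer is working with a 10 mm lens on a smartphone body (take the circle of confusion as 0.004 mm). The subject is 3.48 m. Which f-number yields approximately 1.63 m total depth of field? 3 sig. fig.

Write h = H − f = f²/(N·c). The thin-lens limits are Dn = s·h/(h + (s−f)) and Df = s·h/(h − (s−f)), so DoF = Df − Dn = 2·s·(s−f)·h / (h² − (s−f)²).
That is a quadratic in h: DoF·h² − 2·s·(s−f)·h − DoF·(s−f)² = 0 ⇒ h = (s−f)·(s + √(s² + DoF²)) / DoF = 3470 × (3480 + √(3480² + 1630²)) / 1630 = 3470 × (3480 + 3842.82) / 1630 ≈ 15589 mm.
Then N = f²/(c·h) = 10² / (0.004 × 15589) = 100 / 62.356 ≈ 1.60.

f/1.60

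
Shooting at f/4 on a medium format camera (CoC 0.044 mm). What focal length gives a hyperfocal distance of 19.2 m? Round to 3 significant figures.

From H = f²/(N·c) + f, with f ≪ H: f ≈ √(H·N·c) = √(19200 × 4 × 0.044) = √3379.2 ≈ 58.13 mm.
Exact: f² + N·c·f − N·c·H = 0 ⇒ f = (−N·c + √((N·c)² + 4·N·c·H))/2 = (−0.176 + √13517)/2 ≈ 58.043 mm ≈ 58.0 mm.

58.0 mm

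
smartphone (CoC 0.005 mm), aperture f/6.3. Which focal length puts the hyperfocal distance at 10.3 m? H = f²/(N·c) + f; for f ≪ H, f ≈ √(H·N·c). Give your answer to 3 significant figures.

18.0 mm

From H = f²/(N·c) + f, with f ≪ H: f ≈ √(H·N·c) = √(10300 × 6.3 × 0.005) = √324.45 ≈ 18.01 mm.
The +f correction barely moves this — solving exactly, f² + N·c·f − N·c·H = 0 ⇒ f = (−N·c + √((N·c)² + 4·N·c·H))/2 = (−0.0315 + √1297.8)/2 ≈ 17.997 mm, so f ≈ 18.0 mm.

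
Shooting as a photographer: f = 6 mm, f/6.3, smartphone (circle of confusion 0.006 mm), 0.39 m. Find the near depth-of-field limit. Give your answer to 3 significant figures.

Hyperfocal distance H = f²/(N·c) + f = 6²/(6.3 × 0.006) + 6 = 36/0.0378 + 6 ≈ 958.4 mm ≈ 0.958 m.
Near limit Dn = s·(H − f)/(H + s − 2f) = 390 × (958.4 − 6) / (958.4 + 390 − 2 × 6) = 390 × 952.4 / 1336.4 ≈ 277.94 mm.

278 mm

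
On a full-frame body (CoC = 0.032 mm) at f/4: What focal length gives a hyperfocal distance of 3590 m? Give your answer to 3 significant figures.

From H = f²/(N·c) + f, with f ≪ H: f ≈ √(H·N·c) = √(3590000 × 4 × 0.032) = √459520 ≈ 677.9 mm.
The +f correction barely moves this — solving exactly, f² + N·c·f − N·c·H = 0 ⇒ f = (−N·c + √((N·c)² + 4·N·c·H))/2 = (−0.128 + √1838080)/2 ≈ 677.82 mm, so f ≈ 678 mm.

678 mm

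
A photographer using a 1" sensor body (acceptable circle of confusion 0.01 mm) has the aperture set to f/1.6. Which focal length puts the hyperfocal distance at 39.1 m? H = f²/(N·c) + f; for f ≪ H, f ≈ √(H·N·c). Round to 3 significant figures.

25.0 mm

From H = f²/(N·c) + f, with f ≪ H: f ≈ √(H·N·c) = √(39100 × 1.6 × 0.01) = √625.60 ≈ 25.01 mm.
The +f correction barely moves this — solving exactly, f² + N·c·f − N·c·H = 0 ⇒ f = (−N·c + √((N·c)² + 4·N·c·H))/2 = (−0.016 + √2502.4)/2 ≈ 25.004 mm, so f ≈ 25.0 mm.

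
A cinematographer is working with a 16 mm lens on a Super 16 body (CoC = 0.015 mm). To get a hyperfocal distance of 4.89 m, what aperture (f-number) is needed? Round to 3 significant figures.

Rearrange H = f²/(N·c) + f for N: N = f² / ((H − f)·c).
N = 16² / ((4890 − 16) × 0.015) = 256 / 73.11 ≈ 3.50.

f/3.50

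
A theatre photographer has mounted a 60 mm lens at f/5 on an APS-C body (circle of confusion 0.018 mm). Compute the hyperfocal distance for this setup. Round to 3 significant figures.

Hyperfocal distance H = f²/(N·c) + f = 60²/(5 × 0.018) + 60 = 3600/0.09 + 60 ≈ 40060.0 mm ≈ 40.1 m.

40.1 m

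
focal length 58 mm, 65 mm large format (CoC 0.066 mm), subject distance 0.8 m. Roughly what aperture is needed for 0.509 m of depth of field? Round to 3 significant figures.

Write h = H − f = f²/(N·c). The thin-lens limits are Dn = s·h/(h + (s−f)) and Df = s·h/(h − (s−f)), so DoF = Df − Dn = 2·s·(s−f)·h / (h² − (s−f)²).
That is a quadratic in h: DoF·h² − 2·s·(s−f)·h − DoF·(s−f)² = 0 ⇒ h = (s−f)·(s + √(s² + DoF²)) / DoF = 742 × (800 + √(800² + 509²)) / 509 = 742 × (800 + 948.199) / 509 ≈ 2548.5 mm.
Then N = f²/(c·h) = 58² / (0.066 × 2548.5) = 3364 / 168.20 ≈ 20.

f/20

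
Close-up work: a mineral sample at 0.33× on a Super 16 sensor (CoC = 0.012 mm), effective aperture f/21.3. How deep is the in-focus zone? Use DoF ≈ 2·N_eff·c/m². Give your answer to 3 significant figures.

At magnification m, DoF ≈ 2·N_eff·c/m² = 2 × 21.3 × 0.012 / 0.33² = 0.5112 / 0.1089 ≈ 4.69 mm.

4.69 mm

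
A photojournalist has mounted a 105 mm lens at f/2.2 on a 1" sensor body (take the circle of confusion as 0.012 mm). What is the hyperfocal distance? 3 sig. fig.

418 m

Hyperfocal distance H = f²/(N·c) + f = 105²/(2.2 × 0.012) + 105 = 11025/0.0264 + 105 ≈ 417718.6 mm ≈ 418 m.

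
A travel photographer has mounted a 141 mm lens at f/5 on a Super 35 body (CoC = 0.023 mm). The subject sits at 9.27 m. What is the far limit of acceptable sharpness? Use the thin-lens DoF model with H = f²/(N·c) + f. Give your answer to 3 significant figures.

9.79 m

Hyperfocal distance H = f²/(N·c) + f = 141²/(5 × 0.023) + 141 = 19881/0.115 + 141 ≈ 173019.3 mm ≈ 173.0 m.
Far limit Df = s·(H − f)/(H − s) = 9270 × (173019.3 − 141) / (173019.3 − 9270) = 9270 × 172878.3 / 163749.3 ≈ 9786.8 mm ≈ 9.79 m.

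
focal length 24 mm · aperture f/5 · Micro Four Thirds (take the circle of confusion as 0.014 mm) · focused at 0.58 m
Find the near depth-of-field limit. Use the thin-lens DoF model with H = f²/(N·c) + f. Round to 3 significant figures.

Hyperfocal distance H = f²/(N·c) + f = 24²/(5 × 0.014) + 24 = 576/0.07 + 24 ≈ 8252.6 mm ≈ 8.253 m.
Near limit Dn = s·(H − f)/(H + s − 2f) = 580 × (8252.6 − 24) / (8252.6 + 580 − 2 × 24) = 580 × 8228.6 / 8784.6 ≈ 543.29 mm ≈ 0.543 m.

0.543 m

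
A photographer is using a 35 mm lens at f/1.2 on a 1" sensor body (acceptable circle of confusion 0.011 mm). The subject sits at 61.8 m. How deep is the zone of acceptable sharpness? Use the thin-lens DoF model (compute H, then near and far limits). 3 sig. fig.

Hyperfocal distance H = f²/(N·c) + f = 35²/(1.2 × 0.011) + 35 = 1225/0.0132 + 35 ≈ 92838.0 mm ≈ 92.84 m.
Near limit Dn = s·(H − f)/(H + s − 2f) = 61800 × (92838.0 − 35) / (92838.0 + 61800 − 2 × 35) = 61800 × 92803.0 / 154568.0 ≈ 37105 mm.
Far limit Df = s·(H − f)/(H − s) = 61800 × (92838.0 − 35) / (92838.0 − 61800) = 61800 × 92803.0 / 31038.0 ≈ 184781 mm.
Depth of field = Df − Dn = 184781 − 37105 ≈ 147676 mm ≈ 148 m.

148 m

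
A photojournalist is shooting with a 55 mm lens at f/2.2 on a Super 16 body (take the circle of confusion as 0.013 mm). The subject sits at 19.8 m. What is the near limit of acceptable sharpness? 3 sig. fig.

16.7 m

Hyperfocal distance H = f²/(N·c) + f = 55²/(2.2 × 0.013) + 55 = 3025/0.0286 + 55 ≈ 105824.2 mm ≈ 105.8 m.
Near limit Dn = s·(H − f)/(H + s − 2f) = 19800 × (105824.2 − 55) / (105824.2 + 19800 − 2 × 55) = 19800 × 105769.2 / 125514.2 ≈ 16685 mm ≈ 16.7 m.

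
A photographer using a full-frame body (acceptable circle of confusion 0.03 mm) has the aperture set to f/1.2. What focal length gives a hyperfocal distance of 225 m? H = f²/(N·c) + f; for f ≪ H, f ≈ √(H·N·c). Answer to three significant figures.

90.0 mm

From H = f²/(N·c) + f, with f ≪ H: f ≈ √(H·N·c) = √(225000 × 1.2 × 0.03) = √8100.0 ≈ 90.00 mm.
The +f correction barely moves this — solving exactly, f² + N·c·f − N·c·H = 0 ⇒ f = (−N·c + √((N·c)² + 4·N·c·H))/2 = (−0.036 + √32400)/2 ≈ 89.982 mm, so f ≈ 90.0 mm.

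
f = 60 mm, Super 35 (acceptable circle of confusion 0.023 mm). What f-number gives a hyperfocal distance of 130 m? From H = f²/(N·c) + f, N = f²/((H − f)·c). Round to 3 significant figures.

Rearrange H = f²/(N·c) + f for N: N = f² / ((H − f)·c).
N = 60² / ((130000 − 60) × 0.023) = 3600 / 2989 ≈ 1.20.

f/1.20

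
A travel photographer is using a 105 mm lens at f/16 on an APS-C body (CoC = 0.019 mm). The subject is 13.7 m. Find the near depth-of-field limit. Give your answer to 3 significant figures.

Hyperfocal distance H = f²/(N·c) + f = 105²/(16 × 0.019) + 105 = 11025/0.304 + 105 ≈ 36371.4 mm ≈ 36.37 m.
Near limit Dn = s·(H − f)/(H + s − 2f) = 13700 × (36371.4 − 105) / (36371.4 + 13700 − 2 × 105) = 13700 × 36266.4 / 49861.4 ≈ 9964.6 mm ≈ 9.96 m.

9.96 m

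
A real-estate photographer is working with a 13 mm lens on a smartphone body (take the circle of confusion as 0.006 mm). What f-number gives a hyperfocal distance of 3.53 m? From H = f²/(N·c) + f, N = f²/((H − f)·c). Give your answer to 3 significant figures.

Rearrange H = f²/(N·c) + f for N: N = f² / ((H − f)·c).
N = 13² / ((3530 − 13) × 0.006) = 169 / 21.10 ≈ 8.01.

f/8.01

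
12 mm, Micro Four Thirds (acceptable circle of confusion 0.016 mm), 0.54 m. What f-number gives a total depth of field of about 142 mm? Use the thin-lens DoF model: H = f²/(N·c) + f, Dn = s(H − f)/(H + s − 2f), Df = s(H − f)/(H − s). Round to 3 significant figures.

Write h = H − f = f²/(N·c). The thin-lens limits are Dn = s·h/(h + (s−f)) and Df = s·h/(h − (s−f)), so DoF = Df − Dn = 2·s·(s−f)·h / (h² − (s−f)²).
That is a quadratic in h: DoF·h² − 2·s·(s−f)·h − DoF·(s−f)² = 0 ⇒ h = (s−f)·(s + √(s² + DoF²)) / DoF = 528 × (540 + √(540² + 142²)) / 142 = 528 × (540 + 558.358) / 142 ≈ 4084.0 mm.
Then N = f²/(c·h) = 12² / (0.016 × 4084.0) = 144 / 65.345 ≈ 2.20.

f/2.20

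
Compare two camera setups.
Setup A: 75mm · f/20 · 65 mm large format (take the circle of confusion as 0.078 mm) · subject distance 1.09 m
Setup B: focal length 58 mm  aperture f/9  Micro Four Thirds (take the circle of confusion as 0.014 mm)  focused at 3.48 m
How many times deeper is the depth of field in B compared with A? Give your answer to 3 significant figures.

1.36

Setup A: H = 75²/(20×0.078) + 75 ≈ 3680.8 mm; DoF = Df − Dn = 1517.04 − 850.57 ≈ 666.47 mm.
Setup B: H = 58²/(9×0.014) + 58 ≈ 26756.4 mm; DoF = Df − Dn = 3991.61 − 3084.63 ≈ 906.98 mm.
Ratio = 906.98 / 666.47 ≈ 1.36.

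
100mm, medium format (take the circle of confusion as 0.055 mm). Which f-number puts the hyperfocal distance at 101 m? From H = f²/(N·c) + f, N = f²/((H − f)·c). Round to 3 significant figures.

f/1.80

Rearrange H = f²/(N·c) + f for N: N = f² / ((H − f)·c).
N = 100² / ((101000 − 100) × 0.055) = 10000 / 5550 ≈ 1.80.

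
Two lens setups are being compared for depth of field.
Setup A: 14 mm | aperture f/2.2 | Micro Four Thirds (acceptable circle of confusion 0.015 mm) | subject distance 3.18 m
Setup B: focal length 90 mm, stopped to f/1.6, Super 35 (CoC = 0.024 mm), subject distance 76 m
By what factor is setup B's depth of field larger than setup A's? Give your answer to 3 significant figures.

Setup A: H = 14²/(2.2×0.015) + 14 ≈ 5953.4 mm; DoF = Df − Dn = 6810.2 − 2074.3 ≈ 4735.9 mm.
Setup B: H = 90²/(1.6×0.024) + 90 ≈ 211027.5 mm; DoF = Df − Dn = 118726 − 55888 ≈ 62838 mm.
Ratio = 62838 / 4735.9 ≈ 13.3.

13.3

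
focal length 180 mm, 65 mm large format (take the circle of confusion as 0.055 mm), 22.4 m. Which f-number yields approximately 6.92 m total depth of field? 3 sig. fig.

Write h = H − f = f²/(N·c). The thin-lens limits are Dn = s·h/(h + (s−f)) and Df = s·h/(h − (s−f)), so DoF = Df − Dn = 2·s·(s−f)·h / (h² − (s−f)²).
That is a quadratic in h: DoF·h² − 2·s·(s−f)·h − DoF·(s−f)² = 0 ⇒ h = (s−f)·(s + √(s² + DoF²)) / DoF = 22220 × (22400 + √(22400² + 6920²)) / 6920 = 22220 × (22400 + 23444.5) / 6920 ≈ 147206 mm.
Then N = f²/(c·h) = 180² / (0.055 × 147206) = 32400 / 8096.3 ≈ 4.

f/4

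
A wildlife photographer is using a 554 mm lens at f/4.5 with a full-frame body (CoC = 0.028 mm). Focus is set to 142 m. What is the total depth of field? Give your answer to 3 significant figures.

Hyperfocal distance H = f²/(N·c) + f = 554²/(4.5 × 0.028) + 554 = 306916/0.126 + 554 ≈ 2436395.3 mm ≈ 2436 m.
Near limit Dn = s·(H − f)/(H + s − 2f) = 142000 × (2436395.3 − 554) / (2436395.3 + 142000 − 2 × 554) = 142000 × 2435841.3 / 2577287.3 ≈ 134207 mm.
Far limit Df = s·(H − f)/(H − s) = 142000 × (2436395.3 − 554) / (2436395.3 − 142000) = 142000 × 2435841.3 / 2294395.3 ≈ 150754 mm.
Depth of field = Df − Dn = 150754 − 134207 ≈ 16547 mm ≈ 16.5 m.

16.5 m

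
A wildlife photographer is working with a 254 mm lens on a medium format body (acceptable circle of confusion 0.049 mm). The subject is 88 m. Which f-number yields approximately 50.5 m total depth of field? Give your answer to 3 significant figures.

Write h = H − f = f²/(N·c). The thin-lens limits are Dn = s·h/(h + (s−f)) and Df = s·h/(h − (s−f)), so DoF = Df − Dn = 2·s·(s−f)·h / (h² − (s−f)²).
That is a quadratic in h: DoF·h² − 2·s·(s−f)·h − DoF·(s−f)² = 0 ⇒ h = (s−f)·(s + √(s² + DoF²)) / DoF = 87746 × (88000 + √(88000² + 50500²)) / 50500 = 87746 × (88000 + 101461) / 50500 ≈ 329196 mm.
Then N = f²/(c·h) = 254² / (0.049 × 329196) = 64516 / 16131 ≈ 4.

f/4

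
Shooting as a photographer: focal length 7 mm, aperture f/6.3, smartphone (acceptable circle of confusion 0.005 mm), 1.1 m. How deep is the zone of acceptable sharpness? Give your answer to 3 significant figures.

3.05 m

Hyperfocal distance H = f²/(N·c) + f = 7²/(6.3 × 0.005) + 7 = 49/0.0315 + 7 ≈ 1562.6 mm ≈ 1.563 m.
Near limit Dn = s·(H − f)/(H + s − 2f) = 1100 × (1562.6 − 7) / (1562.6 + 1100 − 2 × 7) = 1100 × 1555.6 / 2648.6 ≈ 646.1 mm.
Far limit Df = s·(H − f)/(H − s) = 1100 × (1562.6 − 7) / (1562.6 − 1100) = 1100 × 1555.6 / 462.6 ≈ 3699.3 mm.
Depth of field = Df − Dn = 3699.3 − 646.1 ≈ 3053.2 mm ≈ 3.05 m.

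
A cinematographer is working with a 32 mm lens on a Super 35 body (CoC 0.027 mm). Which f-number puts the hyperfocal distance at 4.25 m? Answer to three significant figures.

Rearrange H = f²/(N·c) + f for N: N = f² / ((H − f)·c).
N = 32² / ((4250 − 32) × 0.027) = 1024 / 113.9 ≈ 8.99.

f/8.99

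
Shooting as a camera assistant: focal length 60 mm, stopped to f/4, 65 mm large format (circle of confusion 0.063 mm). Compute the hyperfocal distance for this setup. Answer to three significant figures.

Hyperfocal distance H = f²/(N·c) + f = 60²/(4 × 0.063) + 60 = 3600/0.252 + 60 ≈ 14345.7 mm ≈ 14.3 m.

14.3 m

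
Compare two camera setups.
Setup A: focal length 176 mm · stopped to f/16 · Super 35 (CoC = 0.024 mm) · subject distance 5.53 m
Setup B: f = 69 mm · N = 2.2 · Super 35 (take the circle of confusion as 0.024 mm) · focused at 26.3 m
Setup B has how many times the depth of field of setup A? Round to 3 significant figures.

Setup A: H = 176²/(16×0.024) + 176 ≈ 80842.7 mm; DoF = Df − Dn = 5923.13 − 5185.81 ≈ 737.32 mm.
Setup B: H = 69²/(2.2×0.024) + 69 ≈ 90239.5 mm; DoF = Df − Dn = 37090 − 20373 ≈ 16717 mm.
Ratio = 16717 / 737.32 ≈ 22.7.

22.7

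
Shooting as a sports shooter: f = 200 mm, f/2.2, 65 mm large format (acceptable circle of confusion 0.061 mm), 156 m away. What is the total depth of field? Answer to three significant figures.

Hyperfocal distance H = f²/(N·c) + f = 200²/(2.2 × 0.061) + 200 = 40000/0.1342 + 200 ≈ 298262.6 mm ≈ 298.3 m.
Near limit Dn = s·(H − f)/(H + s − 2f) = 156000 × (298262.6 − 200) / (298262.6 + 156000 − 2 × 200) = 156000 × 298062.6 / 453862.6 ≈ 102449 mm.
Far limit Df = s·(H − f)/(H − s) = 156000 × (298262.6 − 200) / (298262.6 − 156000) = 156000 × 298062.6 / 142262.6 ≈ 326845 mm.
Depth of field = Df − Dn = 326845 − 102449 ≈ 224396 mm ≈ 224 m.

224 m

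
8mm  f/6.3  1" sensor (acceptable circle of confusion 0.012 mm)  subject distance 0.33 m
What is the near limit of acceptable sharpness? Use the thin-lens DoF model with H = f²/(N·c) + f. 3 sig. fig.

Hyperfocal distance H = f²/(N·c) + f = 8²/(6.3 × 0.012) + 8 = 64/0.0756 + 8 ≈ 854.6 mm ≈ 0.855 m.
Near limit Dn = s·(H − f)/(H + s − 2f) = 330 × (854.6 − 8) / (854.6 + 330 − 2 × 8) = 330 × 846.6 / 1168.6 ≈ 239.07 mm.

239 mm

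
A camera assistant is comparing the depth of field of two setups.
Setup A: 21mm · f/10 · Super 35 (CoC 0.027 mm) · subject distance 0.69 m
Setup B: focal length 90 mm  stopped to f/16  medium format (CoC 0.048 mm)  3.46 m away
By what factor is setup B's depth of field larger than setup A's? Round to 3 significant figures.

3.63

Setup A: H = 21²/(10×0.027) + 21 ≈ 1654.3 mm; DoF = Df − Dn = 1168.68 − 489.50 ≈ 679.18 mm.
Setup B: H = 90²/(16×0.048) + 90 ≈ 10636.9 mm; DoF = Df − Dn = 5084.7 − 2622.2 ≈ 2462.5 mm.
Ratio = 2462.5 / 679.18 ≈ 3.63.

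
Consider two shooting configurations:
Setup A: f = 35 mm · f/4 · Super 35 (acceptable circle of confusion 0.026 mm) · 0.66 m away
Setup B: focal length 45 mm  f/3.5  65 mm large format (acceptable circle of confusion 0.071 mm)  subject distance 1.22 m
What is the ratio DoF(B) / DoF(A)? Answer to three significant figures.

5.12

Setup A: H = 35²/(4×0.026) + 35 ≈ 11813.8 mm; DoF = Df − Dn = 696.983 − 626.744 ≈ 70.239 mm.
Setup B: H = 45²/(3.5×0.071) + 45 ≈ 8193.9 mm; DoF = Df − Dn = 1425.55 − 1066.26 ≈ 359.29 mm.
Ratio = 359.29 / 70.239 ≈ 5.12.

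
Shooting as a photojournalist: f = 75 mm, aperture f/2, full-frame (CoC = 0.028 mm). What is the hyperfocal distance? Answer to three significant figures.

101 m

Hyperfocal distance H = f²/(N·c) + f = 75²/(2 × 0.028) + 75 = 5625/0.056 + 75 ≈ 100521.4 mm ≈ 101 m.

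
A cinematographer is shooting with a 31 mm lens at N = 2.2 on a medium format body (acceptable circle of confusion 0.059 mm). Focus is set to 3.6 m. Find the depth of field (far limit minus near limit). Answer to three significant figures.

Hyperfocal distance H = f²/(N·c) + f = 31²/(2.2 × 0.059) + 31 = 961/0.1298 + 31 ≈ 7434.7 mm ≈ 7.435 m.
Near limit Dn = s·(H − f)/(H + s − 2f) = 3600 × (7434.7 − 31) / (7434.7 + 3600 − 2 × 31) = 3600 × 7403.7 / 10972.7 ≈ 2429.1 mm.
Far limit Df = s·(H − f)/(H − s) = 3600 × (7434.7 − 31) / (7434.7 − 3600) = 3600 × 7403.7 / 3834.7 ≈ 6950.6 mm.
Depth of field = Df − Dn = 6950.6 − 2429.1 ≈ 4521.5 mm ≈ 4.52 m.

4.52 m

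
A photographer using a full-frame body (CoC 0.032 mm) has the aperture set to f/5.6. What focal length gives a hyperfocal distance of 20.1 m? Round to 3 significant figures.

59.9 mm

From H = f²/(N·c) + f, with f ≪ H: f ≈ √(H·N·c) = √(20100 × 5.6 × 0.032) = √3601.9 ≈ 60.02 mm.
Exact: f² + N·c·f − N·c·H = 0 ⇒ f = (−N·c + √((N·c)² + 4·N·c·H))/2 = (−0.1792 + √14408)/2 ≈ 59.926 mm ≈ 59.9 mm.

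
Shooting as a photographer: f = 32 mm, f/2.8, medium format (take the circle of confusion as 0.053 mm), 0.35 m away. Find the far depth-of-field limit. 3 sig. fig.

Hyperfocal distance H = f²/(N·c) + f = 32²/(2.8 × 0.053) + 32 = 1024/0.1484 + 32 ≈ 6932.3 mm ≈ 6.932 m.
Far limit Df = s·(H − f)/(H − s) = 350 × (6932.3 − 32) / (6932.3 − 350) = 350 × 6900.3 / 6582.3 ≈ 366.91 mm.

367 mm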